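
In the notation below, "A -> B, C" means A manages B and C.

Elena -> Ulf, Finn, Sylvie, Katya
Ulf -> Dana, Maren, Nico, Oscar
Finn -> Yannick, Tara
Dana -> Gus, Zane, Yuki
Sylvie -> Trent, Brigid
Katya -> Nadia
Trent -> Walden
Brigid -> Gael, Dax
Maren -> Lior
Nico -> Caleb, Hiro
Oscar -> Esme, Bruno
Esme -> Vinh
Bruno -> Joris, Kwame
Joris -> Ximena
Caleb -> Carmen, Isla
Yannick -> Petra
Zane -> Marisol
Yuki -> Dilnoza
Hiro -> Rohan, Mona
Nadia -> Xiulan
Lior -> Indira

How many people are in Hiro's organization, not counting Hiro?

Hiro directly manages Rohan, Mona. Rohan has no reports. Mona has no reports. So Hiro's organization is 2 direct reports plus everyone under them: 1 + 1 = 2.

2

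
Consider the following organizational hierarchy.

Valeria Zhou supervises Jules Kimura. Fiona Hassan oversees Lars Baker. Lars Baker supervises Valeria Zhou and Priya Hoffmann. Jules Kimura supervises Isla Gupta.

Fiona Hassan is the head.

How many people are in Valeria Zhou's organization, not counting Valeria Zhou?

2

Valeria Zhou directly manages Jules Kimura. Under Jules Kimura: Isla Gupta (1). That's 2 in total.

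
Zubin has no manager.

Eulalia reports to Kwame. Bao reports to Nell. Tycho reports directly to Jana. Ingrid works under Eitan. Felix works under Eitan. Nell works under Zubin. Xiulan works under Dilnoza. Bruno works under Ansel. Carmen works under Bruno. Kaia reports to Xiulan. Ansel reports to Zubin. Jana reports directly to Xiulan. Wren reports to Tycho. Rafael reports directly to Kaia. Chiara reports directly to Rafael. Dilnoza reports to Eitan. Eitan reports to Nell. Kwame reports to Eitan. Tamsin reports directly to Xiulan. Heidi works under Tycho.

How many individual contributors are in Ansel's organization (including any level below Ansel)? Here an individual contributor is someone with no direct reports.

The only person in Ansel's organization with no one reporting to them is Carmen. That is 1.

1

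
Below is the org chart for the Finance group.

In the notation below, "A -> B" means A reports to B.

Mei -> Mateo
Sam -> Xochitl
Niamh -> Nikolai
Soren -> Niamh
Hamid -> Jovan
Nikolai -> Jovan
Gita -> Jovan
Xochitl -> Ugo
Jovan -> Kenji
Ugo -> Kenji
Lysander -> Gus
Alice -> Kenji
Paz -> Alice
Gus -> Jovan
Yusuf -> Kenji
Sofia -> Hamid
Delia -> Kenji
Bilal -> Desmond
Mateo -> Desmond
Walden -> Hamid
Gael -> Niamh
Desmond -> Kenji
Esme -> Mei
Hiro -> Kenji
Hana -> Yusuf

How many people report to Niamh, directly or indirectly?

Niamh directly manages Soren, Gael. Soren has no reports. Gael has no reports. So Niamh's organization is 2 direct reports plus everyone under them: 1 + 1 = 2.

2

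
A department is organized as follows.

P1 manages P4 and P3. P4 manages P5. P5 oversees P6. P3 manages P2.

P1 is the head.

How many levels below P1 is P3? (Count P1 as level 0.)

1

Chain from P3 up to P1: P3 → P1. That is 1 step up, so P3 is 1 level below P1.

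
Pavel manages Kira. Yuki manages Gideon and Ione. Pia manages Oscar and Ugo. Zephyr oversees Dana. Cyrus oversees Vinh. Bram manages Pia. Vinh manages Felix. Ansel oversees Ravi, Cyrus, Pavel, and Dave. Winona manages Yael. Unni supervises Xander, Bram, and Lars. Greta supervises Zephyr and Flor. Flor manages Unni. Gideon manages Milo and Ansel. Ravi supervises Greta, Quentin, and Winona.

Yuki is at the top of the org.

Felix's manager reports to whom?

Felix reports to Vinh, and Vinh reports to Cyrus. So Felix's skip-level manager is Cyrus.

Cyrus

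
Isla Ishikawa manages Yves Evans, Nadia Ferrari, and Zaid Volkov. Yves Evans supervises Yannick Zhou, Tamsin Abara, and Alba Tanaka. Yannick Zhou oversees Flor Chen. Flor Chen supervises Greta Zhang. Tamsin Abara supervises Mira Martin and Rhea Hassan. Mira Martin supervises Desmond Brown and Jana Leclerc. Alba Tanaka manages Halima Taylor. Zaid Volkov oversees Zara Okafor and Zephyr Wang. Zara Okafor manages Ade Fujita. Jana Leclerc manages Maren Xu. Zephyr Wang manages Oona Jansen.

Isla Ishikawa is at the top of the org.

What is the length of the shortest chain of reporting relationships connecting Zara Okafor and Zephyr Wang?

2

Zara Okafor is 1 level below Zaid Volkov, and Zephyr Wang is 1 level below Zaid Volkov (their lowest common manager). The shortest path runs up from Zara Okafor to Zaid Volkov and back down to Zephyr Wang: 1 + 1 = 2 links.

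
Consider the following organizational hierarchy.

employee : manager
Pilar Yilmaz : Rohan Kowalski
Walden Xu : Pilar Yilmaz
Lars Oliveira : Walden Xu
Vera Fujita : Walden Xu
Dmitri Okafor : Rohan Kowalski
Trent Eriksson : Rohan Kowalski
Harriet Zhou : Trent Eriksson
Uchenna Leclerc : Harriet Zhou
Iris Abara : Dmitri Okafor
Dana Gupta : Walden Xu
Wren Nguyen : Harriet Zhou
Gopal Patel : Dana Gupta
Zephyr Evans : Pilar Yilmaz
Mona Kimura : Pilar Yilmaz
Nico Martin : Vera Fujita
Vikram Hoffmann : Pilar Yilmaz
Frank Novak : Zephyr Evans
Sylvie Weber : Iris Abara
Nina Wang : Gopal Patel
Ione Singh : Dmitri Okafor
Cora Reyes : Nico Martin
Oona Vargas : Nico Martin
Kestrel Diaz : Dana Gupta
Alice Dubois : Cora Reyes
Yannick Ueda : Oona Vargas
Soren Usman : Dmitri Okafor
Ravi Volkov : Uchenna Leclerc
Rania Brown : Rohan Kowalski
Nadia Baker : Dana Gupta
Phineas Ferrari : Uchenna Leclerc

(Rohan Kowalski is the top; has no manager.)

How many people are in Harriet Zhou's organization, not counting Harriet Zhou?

4

Harriet Zhou directly manages Uchenna Leclerc, Wren Nguyen. Under Uchenna Leclerc: Phineas Ferrari, Ravi Volkov (2). Wren Nguyen has no reports. So Harriet Zhou's organization is 2 direct reports plus everyone under them: 3 + 1 = 4.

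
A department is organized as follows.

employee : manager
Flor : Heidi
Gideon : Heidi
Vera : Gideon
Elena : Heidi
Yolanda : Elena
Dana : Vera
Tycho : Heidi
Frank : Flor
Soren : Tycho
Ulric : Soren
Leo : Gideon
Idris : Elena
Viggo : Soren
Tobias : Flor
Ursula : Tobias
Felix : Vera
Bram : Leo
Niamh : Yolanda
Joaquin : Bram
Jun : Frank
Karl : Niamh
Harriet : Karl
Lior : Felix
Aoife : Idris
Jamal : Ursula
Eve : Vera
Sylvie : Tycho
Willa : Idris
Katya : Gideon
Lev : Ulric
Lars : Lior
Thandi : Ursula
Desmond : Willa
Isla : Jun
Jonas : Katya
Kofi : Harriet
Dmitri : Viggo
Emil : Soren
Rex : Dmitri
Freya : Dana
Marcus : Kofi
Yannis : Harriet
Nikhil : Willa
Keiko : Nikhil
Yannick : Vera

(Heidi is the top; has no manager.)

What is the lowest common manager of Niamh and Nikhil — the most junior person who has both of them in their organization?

Niamh's chain of managers is Yolanda, Elena, Heidi. Nikhil's chain of managers is Willa, Idris, Elena, Heidi. The first manager that appears in both chains is Elena.

Elena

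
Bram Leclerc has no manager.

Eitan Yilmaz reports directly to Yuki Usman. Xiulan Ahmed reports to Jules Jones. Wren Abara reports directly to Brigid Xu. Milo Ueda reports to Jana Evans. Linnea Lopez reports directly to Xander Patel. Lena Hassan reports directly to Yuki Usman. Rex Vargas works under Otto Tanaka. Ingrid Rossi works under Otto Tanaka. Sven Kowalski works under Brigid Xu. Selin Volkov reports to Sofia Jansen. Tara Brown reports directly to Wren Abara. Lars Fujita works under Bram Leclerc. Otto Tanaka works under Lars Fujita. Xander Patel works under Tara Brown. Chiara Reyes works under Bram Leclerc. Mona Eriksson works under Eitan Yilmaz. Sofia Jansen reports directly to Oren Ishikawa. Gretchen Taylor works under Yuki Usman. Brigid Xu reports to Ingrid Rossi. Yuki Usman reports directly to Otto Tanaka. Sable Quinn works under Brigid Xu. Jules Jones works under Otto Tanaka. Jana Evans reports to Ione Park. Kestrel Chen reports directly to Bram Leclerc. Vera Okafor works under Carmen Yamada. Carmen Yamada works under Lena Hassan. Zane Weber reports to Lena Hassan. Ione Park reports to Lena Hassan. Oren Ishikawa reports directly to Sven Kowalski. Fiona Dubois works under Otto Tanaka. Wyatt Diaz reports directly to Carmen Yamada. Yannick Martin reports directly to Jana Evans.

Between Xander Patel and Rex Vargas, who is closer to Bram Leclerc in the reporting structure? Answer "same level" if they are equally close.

Xander Patel is 7 levels below Bram Leclerc; Rex Vargas is 3. Rex Vargas is higher.

Rex Vargas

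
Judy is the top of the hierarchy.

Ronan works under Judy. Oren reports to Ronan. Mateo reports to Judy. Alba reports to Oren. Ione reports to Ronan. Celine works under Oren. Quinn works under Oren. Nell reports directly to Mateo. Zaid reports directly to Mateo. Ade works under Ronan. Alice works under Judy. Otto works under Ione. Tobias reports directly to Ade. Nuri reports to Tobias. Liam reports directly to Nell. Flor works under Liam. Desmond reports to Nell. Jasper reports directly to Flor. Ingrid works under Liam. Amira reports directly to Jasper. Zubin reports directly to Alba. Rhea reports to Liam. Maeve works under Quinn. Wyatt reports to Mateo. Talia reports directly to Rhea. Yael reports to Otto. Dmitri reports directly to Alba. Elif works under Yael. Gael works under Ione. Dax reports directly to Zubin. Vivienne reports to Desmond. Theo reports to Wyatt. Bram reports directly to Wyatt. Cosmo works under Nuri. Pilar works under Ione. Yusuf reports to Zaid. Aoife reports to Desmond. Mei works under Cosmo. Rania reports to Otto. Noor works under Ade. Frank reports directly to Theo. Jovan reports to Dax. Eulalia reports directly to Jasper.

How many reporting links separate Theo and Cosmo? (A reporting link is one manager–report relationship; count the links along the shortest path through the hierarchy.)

8

Theo is 3 levels below Judy, and Cosmo is 5 levels below Judy (their lowest common manager). The shortest path runs up from Theo to Judy and back down to Cosmo: 3 + 5 = 8 links.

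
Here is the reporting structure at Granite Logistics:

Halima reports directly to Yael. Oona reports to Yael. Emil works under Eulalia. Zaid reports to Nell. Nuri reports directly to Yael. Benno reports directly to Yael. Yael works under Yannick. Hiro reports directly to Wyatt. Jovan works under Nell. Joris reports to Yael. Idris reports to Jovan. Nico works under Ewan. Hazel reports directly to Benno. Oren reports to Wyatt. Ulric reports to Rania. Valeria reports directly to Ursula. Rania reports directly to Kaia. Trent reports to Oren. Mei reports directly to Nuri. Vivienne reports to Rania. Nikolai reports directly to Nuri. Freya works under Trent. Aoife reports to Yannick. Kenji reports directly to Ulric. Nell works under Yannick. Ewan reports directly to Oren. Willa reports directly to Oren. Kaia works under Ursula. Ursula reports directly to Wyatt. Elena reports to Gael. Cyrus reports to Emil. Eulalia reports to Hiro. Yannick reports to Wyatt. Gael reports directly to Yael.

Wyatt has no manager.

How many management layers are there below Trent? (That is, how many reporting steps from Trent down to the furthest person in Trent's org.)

1

The longest chain under Trent runs Trent → Freya, which is 1 level below Trent.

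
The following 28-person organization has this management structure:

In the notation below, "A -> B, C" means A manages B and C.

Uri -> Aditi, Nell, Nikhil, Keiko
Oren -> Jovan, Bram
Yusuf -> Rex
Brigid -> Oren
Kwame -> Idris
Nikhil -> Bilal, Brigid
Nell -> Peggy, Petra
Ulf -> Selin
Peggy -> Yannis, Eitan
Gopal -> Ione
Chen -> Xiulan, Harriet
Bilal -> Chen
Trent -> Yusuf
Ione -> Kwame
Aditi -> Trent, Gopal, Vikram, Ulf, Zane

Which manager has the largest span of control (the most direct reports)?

Aditi

Direct-report counts: Uri has 4; Nikhil has 2; Brigid has 1; Oren has 2; Bilal has 1; Chen has 2; Nell has 2; Peggy has 2; Aditi has 5; Ulf has 1; Gopal has 1; Ione has 1; Kwame has 1; Trent has 1; Yusuf has 1. The largest is 5, held by Aditi.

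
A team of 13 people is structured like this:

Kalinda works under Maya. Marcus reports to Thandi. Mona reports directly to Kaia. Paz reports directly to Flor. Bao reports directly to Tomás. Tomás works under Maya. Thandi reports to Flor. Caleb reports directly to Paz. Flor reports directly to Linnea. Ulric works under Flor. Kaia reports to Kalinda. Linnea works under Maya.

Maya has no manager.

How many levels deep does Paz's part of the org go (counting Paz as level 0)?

1

The longest chain under Paz runs Paz → Caleb, which is 1 level below Paz.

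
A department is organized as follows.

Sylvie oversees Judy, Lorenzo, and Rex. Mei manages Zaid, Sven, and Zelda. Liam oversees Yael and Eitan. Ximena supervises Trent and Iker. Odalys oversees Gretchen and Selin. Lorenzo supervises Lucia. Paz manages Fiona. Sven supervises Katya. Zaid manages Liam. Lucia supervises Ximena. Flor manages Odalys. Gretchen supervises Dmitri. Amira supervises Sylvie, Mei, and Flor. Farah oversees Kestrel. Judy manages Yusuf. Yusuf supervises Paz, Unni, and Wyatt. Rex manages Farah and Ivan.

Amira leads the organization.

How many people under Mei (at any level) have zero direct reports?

The people in Mei's organization with no one reporting to them are Eitan, Yael, Zelda, Katya. That is 4.

4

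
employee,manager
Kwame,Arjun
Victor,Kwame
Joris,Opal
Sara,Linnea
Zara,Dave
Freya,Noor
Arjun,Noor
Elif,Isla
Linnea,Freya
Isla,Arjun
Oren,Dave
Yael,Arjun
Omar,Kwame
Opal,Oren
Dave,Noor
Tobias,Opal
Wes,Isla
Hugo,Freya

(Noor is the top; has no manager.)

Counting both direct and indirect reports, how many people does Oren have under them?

Oren directly manages Opal. Under Opal: Joris, Tobias (2). That's 3 in total.

3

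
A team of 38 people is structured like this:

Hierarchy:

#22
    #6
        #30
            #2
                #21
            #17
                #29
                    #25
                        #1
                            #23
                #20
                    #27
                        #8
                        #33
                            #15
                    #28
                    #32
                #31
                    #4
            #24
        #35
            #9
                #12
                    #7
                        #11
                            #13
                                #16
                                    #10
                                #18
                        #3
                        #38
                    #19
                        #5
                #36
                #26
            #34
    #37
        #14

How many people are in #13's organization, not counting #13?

3

#13 directly manages #16, #18. Under #16: #10 (1). #18 has no reports. So #13's organization is 2 direct reports plus everyone under them: 2 + 1 = 3.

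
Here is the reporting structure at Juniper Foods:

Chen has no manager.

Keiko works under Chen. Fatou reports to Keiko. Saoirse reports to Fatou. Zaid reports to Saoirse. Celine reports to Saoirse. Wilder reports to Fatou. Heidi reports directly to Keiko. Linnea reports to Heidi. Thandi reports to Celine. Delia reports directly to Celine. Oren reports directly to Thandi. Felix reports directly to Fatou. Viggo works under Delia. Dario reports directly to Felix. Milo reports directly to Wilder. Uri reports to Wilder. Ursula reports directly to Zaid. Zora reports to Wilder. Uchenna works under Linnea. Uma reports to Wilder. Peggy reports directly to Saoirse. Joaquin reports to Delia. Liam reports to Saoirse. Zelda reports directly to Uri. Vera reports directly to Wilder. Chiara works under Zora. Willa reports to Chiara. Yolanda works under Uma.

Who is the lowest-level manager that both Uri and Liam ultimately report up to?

Fatou

Uri's chain of managers is Wilder, Fatou, Keiko, Chen. Liam's chain of managers is Saoirse, Fatou, Keiko, Chen. The first manager that appears in both chains is Fatou.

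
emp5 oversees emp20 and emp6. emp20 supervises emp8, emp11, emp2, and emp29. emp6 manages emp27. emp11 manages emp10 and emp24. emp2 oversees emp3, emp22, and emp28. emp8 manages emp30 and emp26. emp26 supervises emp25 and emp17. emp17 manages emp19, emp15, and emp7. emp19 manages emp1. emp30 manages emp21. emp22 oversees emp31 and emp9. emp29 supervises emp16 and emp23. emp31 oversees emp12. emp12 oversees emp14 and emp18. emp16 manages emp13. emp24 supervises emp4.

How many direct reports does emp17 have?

3

emp17 directly manages emp19, emp15, emp7. That is 3 direct reports.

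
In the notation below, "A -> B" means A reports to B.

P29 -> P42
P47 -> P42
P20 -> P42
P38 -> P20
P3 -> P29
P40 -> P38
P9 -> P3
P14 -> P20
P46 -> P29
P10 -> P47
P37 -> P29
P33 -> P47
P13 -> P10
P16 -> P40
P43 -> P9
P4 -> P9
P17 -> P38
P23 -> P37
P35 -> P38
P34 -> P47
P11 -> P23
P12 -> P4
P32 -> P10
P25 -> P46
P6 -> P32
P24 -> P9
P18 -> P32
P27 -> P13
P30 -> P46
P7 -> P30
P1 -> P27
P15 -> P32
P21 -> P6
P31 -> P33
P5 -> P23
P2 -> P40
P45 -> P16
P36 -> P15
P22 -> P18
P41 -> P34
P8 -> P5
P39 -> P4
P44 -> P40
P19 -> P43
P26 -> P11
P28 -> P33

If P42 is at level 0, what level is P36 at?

Chain from P36 up to P42: P36 → P15 → P32 → P10 → P47 → P42. That is 5 steps up, so P36 is 5 levels below P42.

5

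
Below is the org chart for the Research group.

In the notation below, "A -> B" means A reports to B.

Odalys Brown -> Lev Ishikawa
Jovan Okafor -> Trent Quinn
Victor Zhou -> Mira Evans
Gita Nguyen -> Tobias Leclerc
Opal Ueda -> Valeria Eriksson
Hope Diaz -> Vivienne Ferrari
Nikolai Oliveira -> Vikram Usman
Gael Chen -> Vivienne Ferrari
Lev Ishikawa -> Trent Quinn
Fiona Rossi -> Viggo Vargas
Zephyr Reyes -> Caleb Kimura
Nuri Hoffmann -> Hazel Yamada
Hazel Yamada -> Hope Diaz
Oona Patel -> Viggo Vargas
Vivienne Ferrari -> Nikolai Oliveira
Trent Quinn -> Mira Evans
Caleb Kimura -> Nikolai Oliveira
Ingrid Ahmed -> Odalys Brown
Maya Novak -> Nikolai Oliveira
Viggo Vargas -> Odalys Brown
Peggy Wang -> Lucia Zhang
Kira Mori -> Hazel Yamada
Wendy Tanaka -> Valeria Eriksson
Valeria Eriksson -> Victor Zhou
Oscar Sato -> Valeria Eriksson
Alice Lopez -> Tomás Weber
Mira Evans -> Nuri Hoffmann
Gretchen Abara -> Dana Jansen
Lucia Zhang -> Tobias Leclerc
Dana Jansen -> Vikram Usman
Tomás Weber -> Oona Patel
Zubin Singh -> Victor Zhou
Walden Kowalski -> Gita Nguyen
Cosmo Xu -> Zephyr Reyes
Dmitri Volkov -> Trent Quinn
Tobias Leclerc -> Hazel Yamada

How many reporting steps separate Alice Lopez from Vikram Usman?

13

Chain from Alice Lopez up to Vikram Usman: Alice Lopez → Tomás Weber → Oona Patel → Viggo Vargas → Odalys Brown → Lev Ishikawa → Trent Quinn → Mira Evans → Nuri Hoffmann → Hazel Yamada → Hope Diaz → Vivienne Ferrari → Nikolai Oliveira → Vikram Usman. That is 13 steps up, so Alice Lopez is 13 levels below Vikram Usman.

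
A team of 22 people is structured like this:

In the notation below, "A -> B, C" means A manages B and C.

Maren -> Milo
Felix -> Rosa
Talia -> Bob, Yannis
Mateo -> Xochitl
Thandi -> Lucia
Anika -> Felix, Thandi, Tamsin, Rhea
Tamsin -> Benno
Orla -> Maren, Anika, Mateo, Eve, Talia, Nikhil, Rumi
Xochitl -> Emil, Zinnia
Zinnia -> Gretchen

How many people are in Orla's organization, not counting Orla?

Orla directly manages Maren, Anika, Mateo, Eve, Talia, Nikhil, Rumi. Under Maren: Milo (1). Under Anika: Rhea, Tamsin, Benno, Thandi, Lucia, Felix, Rosa (7). Under Mateo: Xochitl, Zinnia, Gretchen, Emil (4). Eve has no reports. Under Talia: Yannis, Bob (2). Nikhil has no reports. Rumi has no reports. So Orla's organization is 7 direct reports plus everyone under them: 2 + 8 + 5 + 1 + 3 + 1 + 1 = 21.

21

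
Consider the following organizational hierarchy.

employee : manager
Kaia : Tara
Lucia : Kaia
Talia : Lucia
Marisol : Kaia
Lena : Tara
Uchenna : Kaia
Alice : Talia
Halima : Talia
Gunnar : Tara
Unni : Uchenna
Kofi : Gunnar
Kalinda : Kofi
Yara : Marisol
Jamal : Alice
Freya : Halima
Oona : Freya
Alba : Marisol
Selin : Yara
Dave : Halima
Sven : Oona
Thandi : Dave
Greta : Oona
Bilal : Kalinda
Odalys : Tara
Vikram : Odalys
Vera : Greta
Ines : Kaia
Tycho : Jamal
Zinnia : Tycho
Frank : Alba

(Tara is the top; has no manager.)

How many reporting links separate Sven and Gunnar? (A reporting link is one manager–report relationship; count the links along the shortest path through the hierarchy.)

Sven is 7 levels below Tara, and Gunnar is 1 level below Tara (their lowest common manager). The shortest path runs up from Sven to Tara and back down to Gunnar: 7 + 1 = 8 links.

8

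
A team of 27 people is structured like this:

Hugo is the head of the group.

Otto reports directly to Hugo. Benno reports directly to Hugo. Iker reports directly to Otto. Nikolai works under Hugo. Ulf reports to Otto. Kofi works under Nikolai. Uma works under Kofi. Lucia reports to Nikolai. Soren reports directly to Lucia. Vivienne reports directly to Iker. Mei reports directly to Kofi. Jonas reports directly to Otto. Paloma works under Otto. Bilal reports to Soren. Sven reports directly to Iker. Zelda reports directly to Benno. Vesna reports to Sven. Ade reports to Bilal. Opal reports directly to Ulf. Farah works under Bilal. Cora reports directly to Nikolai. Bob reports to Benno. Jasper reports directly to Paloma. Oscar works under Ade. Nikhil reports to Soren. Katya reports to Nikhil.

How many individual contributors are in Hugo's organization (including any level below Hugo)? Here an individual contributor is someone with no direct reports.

13

The people in Hugo's organization with no one reporting to them are Cora, Katya, Farah, Oscar, Mei, Uma, Bob, Zelda, Jasper, Jonas, Opal, Vesna, Vivienne. That is 13.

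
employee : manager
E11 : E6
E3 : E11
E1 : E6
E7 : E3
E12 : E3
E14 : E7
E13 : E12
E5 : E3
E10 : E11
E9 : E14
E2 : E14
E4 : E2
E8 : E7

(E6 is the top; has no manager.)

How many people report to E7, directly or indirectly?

5

E7 directly manages E14, E8. Under E14: E2, E4, E9 (3). E8 has no reports. So E7's organization is 2 direct reports plus everyone under them: 4 + 1 = 5.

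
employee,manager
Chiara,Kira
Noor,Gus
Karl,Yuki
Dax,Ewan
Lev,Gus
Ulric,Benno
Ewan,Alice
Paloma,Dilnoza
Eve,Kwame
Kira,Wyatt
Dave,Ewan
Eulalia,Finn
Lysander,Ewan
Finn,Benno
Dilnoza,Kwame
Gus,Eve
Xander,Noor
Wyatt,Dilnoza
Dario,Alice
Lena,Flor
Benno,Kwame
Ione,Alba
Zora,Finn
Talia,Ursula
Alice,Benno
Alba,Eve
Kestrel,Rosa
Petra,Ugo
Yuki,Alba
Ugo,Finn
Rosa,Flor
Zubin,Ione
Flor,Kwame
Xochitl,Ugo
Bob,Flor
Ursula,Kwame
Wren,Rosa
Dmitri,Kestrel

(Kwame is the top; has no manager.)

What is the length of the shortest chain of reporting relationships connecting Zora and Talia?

Zora is 3 levels below Kwame, and Talia is 2 levels below Kwame (their lowest common manager). The shortest path runs up from Zora to Kwame and back down to Talia: 3 + 2 = 5 links.

5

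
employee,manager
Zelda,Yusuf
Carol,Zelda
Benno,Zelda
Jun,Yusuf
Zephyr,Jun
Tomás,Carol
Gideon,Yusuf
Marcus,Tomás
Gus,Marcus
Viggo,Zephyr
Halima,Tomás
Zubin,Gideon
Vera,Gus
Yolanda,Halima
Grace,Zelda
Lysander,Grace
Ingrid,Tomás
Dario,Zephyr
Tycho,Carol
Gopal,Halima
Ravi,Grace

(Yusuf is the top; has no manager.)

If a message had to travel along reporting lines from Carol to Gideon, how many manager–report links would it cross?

Carol is 2 levels below Yusuf, and Gideon is 1 level below Yusuf (their lowest common manager). The shortest path runs up from Carol to Yusuf and back down to Gideon: 2 + 1 = 3 links.

3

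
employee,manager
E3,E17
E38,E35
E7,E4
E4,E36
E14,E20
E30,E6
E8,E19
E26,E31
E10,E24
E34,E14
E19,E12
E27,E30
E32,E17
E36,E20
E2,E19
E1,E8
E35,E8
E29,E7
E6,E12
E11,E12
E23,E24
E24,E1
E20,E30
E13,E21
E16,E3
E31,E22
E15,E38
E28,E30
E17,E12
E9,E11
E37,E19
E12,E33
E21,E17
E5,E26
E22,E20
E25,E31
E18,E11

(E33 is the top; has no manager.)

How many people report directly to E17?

3

E17 directly manages E32, E21, E3. That is 3 direct reports.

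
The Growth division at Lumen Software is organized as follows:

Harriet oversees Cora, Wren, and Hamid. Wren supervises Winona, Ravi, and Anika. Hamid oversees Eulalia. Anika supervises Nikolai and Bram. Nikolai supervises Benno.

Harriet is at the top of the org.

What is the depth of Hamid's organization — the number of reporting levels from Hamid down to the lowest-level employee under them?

The longest chain under Hamid runs Hamid → Eulalia, which is 1 level below Hamid.

1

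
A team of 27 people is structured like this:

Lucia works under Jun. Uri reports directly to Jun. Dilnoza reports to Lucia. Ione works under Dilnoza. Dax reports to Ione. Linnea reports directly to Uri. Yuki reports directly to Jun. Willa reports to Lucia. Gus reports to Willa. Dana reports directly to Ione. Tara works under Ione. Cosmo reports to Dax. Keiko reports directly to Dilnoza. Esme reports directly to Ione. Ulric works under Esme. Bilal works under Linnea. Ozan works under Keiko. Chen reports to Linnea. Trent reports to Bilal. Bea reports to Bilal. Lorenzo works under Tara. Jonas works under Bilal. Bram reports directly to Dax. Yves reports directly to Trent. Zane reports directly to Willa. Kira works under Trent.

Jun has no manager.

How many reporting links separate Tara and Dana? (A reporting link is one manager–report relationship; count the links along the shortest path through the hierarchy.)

Tara is 1 level below Ione, and Dana is 1 level below Ione (their lowest common manager). The shortest path runs up from Tara to Ione and back down to Dana: 1 + 1 = 2 links.

2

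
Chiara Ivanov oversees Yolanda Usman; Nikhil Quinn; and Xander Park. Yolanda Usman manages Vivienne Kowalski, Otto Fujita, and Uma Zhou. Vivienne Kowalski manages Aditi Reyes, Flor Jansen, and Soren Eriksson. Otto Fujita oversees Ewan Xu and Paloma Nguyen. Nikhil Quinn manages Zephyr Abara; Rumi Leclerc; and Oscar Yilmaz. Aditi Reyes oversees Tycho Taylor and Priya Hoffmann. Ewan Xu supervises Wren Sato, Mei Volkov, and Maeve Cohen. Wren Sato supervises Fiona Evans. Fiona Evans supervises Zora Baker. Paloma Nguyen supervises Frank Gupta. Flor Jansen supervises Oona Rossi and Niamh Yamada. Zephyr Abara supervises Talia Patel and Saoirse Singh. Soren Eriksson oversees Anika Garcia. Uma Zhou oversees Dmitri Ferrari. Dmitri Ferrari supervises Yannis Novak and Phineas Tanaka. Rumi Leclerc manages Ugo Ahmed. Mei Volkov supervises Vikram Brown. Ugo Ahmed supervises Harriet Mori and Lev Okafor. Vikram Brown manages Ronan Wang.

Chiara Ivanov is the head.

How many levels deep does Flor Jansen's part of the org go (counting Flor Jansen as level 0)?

1

The longest chain under Flor Jansen runs Flor Jansen → Niamh Yamada, which is 1 level below Flor Jansen.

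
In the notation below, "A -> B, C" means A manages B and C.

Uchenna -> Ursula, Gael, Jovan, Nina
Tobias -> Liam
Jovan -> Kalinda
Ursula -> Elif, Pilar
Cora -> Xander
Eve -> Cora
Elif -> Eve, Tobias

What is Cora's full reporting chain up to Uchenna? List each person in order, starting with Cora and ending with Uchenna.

Cora reports to Eve. Eve reports to Elif. Elif reports to Ursula. Ursula reports to Uchenna. Uchenna is at the top.

Cora -> Eve -> Elif -> Ursula -> Uchenna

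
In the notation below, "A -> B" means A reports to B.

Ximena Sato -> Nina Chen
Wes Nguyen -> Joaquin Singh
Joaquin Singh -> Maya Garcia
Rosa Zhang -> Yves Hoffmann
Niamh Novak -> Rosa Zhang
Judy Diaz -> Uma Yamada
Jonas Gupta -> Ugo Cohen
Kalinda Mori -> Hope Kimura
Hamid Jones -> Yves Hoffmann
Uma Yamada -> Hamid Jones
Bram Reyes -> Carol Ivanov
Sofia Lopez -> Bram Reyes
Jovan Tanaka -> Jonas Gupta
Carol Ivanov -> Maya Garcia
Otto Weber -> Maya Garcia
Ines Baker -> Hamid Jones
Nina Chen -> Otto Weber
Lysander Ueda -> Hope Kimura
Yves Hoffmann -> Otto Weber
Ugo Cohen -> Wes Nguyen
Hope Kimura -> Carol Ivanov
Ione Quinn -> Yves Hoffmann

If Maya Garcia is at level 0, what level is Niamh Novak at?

4

Chain from Niamh Novak up to Maya Garcia: Niamh Novak → Rosa Zhang → Yves Hoffmann → Otto Weber → Maya Garcia. That is 4 steps up, so Niamh Novak is 4 levels below Maya Garcia.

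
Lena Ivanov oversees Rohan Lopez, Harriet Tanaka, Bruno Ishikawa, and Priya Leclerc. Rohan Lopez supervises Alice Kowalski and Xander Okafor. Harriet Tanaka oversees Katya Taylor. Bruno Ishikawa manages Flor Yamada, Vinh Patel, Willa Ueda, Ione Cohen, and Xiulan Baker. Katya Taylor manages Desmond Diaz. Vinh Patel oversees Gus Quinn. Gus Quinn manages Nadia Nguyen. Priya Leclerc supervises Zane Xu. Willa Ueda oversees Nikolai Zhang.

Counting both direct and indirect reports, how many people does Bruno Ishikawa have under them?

Bruno Ishikawa directly manages Vinh Patel, Ione Cohen, Willa Ueda, Xiulan Baker, Flor Yamada. Under Vinh Patel: Gus Quinn, Nadia Nguyen (2). Ione Cohen has no reports. Under Willa Ueda: Nikolai Zhang (1). Xiulan Baker has no reports. Flor Yamada has no reports. So Bruno Ishikawa's organization is 5 direct reports plus everyone under them: 3 + 1 + 2 + 1 + 1 = 8.

8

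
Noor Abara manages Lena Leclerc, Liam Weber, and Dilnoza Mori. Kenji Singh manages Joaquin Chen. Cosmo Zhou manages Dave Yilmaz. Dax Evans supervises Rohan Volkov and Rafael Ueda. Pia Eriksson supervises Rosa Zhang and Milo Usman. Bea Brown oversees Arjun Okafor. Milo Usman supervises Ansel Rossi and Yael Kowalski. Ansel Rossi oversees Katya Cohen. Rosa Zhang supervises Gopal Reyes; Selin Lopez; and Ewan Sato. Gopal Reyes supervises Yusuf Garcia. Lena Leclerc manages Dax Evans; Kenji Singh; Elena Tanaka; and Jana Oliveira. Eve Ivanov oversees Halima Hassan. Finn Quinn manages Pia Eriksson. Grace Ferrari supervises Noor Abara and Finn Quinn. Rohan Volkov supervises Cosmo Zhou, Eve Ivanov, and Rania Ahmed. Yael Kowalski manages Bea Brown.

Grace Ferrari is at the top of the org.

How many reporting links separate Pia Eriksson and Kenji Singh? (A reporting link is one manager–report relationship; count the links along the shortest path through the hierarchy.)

Pia Eriksson is 2 levels below Grace Ferrari, and Kenji Singh is 3 levels below Grace Ferrari (their lowest common manager). The shortest path runs up from Pia Eriksson to Grace Ferrari and back down to Kenji Singh: 2 + 3 = 5 links.

5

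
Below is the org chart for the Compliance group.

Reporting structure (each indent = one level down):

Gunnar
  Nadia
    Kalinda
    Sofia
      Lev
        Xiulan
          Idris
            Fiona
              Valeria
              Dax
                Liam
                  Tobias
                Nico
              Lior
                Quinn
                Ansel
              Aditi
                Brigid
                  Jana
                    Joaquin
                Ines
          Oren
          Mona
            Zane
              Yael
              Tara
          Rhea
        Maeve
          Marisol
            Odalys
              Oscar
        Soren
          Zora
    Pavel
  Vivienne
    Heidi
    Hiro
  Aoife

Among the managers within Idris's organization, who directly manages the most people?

Fiona

Direct-report counts within Idris's organization: Idris has 1; Fiona has 4; Aditi has 2; Brigid has 1; Jana has 1; Lior has 2; Dax has 2; Liam has 1. The largest is 4, held by Fiona.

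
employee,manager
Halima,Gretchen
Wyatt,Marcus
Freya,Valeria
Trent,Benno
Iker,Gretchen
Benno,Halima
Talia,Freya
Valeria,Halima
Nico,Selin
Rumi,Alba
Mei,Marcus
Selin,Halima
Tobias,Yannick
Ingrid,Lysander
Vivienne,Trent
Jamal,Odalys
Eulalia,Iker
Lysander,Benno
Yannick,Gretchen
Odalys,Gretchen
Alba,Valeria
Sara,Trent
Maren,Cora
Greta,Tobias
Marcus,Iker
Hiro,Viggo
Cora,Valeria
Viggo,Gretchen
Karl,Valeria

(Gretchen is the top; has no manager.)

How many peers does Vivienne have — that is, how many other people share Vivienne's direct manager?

Vivienne reports to Trent. Trent's other direct reports are Sara — 1 peer.

1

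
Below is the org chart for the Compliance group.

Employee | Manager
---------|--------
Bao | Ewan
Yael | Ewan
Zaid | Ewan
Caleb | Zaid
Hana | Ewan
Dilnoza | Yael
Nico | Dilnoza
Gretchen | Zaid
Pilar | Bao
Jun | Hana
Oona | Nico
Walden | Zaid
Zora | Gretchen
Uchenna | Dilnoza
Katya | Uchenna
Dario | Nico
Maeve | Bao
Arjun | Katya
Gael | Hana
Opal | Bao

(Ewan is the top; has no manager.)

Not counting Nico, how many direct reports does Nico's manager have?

Nico reports to Dilnoza. Dilnoza's other direct reports are Uchenna — 1 peer.

1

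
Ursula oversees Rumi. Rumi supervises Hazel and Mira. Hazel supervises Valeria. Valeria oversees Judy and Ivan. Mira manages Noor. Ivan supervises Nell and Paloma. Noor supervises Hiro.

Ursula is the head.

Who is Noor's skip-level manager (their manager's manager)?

Noor reports to Mira, and Mira reports to Rumi. So Noor's skip-level manager is Rumi.

Rumi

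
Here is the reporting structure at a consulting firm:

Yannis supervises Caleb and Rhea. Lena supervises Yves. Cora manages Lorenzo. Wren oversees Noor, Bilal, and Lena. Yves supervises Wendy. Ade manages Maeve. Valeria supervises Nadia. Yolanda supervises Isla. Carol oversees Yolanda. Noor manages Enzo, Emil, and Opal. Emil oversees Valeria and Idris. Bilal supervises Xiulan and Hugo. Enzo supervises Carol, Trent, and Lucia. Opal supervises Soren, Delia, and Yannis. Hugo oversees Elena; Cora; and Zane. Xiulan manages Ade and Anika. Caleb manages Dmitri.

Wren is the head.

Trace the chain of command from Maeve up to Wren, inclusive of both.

Maeve -> Ade -> Xiulan -> Bilal -> Wren

Maeve reports to Ade. Ade reports to Xiulan. Xiulan reports to Bilal. Bilal reports to Wren. Wren is at the top.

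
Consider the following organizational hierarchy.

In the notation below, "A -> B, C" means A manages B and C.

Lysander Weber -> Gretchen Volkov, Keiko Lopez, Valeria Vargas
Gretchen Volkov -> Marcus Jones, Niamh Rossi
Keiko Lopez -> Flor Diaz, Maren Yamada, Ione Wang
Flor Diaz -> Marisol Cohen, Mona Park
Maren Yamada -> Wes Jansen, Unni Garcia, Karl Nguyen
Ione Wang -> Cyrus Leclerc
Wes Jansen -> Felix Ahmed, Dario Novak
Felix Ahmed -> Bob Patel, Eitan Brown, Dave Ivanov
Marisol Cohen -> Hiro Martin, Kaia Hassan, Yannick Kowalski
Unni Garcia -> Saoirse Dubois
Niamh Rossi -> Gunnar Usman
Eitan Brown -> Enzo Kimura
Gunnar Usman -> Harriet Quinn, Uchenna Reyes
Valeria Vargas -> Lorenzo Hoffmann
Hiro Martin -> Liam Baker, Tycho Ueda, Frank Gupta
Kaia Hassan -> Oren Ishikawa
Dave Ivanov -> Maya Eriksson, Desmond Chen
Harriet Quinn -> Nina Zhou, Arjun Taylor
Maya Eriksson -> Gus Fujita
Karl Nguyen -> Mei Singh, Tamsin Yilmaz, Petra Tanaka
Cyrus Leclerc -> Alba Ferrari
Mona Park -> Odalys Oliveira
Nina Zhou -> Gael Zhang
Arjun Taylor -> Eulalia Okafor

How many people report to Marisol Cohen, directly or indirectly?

7

Marisol Cohen directly manages Hiro Martin, Kaia Hassan, Yannick Kowalski. Under Hiro Martin: Frank Gupta, Tycho Ueda, Liam Baker (3). Under Kaia Hassan: Oren Ishikawa (1). Yannick Kowalski has no reports. So Marisol Cohen's organization is 3 direct reports plus everyone under them: 4 + 2 + 1 = 7.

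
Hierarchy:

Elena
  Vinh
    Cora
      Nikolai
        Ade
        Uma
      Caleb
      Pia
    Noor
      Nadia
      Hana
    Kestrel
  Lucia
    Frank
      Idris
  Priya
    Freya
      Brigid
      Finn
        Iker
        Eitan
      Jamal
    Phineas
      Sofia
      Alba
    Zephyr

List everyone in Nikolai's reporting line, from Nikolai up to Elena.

Nikolai -> Cora -> Vinh -> Elena

Nikolai reports to Cora. Cora reports to Vinh. Vinh reports to Elena. Elena is at the top.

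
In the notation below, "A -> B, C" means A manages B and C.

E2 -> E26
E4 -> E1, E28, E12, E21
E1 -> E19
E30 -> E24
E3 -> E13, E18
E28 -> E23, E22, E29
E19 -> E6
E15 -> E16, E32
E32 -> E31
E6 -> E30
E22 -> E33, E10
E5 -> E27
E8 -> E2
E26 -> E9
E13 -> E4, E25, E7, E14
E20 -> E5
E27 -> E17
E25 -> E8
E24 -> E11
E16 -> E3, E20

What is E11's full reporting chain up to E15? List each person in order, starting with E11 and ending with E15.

E11 reports to E24. E24 reports to E30. E30 reports to E6. E6 reports to E19. E19 reports to E1. E1 reports to E4. E4 reports to E13. E13 reports to E3. E3 reports to E16. E16 reports to E15. E15 is at the top.

E11 -> E24 -> E30 -> E6 -> E19 -> E1 -> E4 -> E13 -> E3 -> E16 -> E15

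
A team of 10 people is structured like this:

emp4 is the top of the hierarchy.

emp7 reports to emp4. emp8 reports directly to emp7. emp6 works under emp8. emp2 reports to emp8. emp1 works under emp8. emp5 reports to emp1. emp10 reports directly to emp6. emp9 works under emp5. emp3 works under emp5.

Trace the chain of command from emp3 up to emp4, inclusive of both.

emp3 -> emp5 -> emp1 -> emp8 -> emp7 -> emp4

emp3 reports to emp5. emp5 reports to emp1. emp1 reports to emp8. emp8 reports to emp7. emp7 reports to emp4. emp4 is at the top.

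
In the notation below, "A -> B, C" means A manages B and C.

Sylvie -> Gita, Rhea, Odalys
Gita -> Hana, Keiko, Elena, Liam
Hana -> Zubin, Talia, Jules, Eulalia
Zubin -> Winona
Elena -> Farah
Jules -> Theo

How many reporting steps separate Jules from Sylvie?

3

Chain from Jules up to Sylvie: Jules → Hana → Gita → Sylvie. That is 3 steps up, so Jules is 3 levels below Sylvie.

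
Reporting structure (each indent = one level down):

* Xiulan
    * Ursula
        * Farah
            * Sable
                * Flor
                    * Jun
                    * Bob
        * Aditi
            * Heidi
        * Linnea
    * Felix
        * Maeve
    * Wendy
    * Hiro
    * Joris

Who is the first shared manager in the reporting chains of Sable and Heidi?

Sable's chain of managers is Farah, Ursula, Xiulan. Heidi's chain of managers is Aditi, Ursula, Xiulan. The first manager that appears in both chains is Ursula.

Ursula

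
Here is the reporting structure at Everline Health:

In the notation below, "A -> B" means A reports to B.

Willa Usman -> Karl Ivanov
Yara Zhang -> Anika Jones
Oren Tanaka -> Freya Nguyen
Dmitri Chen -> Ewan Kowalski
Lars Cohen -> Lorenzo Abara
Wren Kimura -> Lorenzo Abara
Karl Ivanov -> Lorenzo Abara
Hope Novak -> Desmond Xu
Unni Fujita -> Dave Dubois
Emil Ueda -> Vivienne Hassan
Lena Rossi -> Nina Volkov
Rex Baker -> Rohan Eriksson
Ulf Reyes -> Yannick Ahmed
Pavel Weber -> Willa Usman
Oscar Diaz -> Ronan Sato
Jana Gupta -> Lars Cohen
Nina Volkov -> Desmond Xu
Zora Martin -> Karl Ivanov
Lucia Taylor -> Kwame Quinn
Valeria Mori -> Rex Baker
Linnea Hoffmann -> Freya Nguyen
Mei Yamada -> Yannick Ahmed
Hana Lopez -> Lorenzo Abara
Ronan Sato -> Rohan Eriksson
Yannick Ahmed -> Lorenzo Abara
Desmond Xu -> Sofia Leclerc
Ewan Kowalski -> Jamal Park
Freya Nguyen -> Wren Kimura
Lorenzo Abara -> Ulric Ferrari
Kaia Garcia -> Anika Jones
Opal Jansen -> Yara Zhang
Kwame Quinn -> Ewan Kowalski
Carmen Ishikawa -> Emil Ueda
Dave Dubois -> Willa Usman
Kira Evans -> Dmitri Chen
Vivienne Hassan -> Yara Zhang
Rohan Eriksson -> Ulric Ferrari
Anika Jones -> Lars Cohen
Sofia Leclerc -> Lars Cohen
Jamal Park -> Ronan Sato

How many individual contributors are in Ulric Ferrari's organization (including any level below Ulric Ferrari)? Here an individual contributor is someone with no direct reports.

18

The people in Ulric Ferrari's organization with no one reporting to them are Hana Lopez, Mei Yamada, Ulf Reyes, Linnea Hoffmann, Oren Tanaka, Zora Martin, Unni Fujita, Pavel Weber, Jana Gupta, Lena Rossi, Hope Novak, Kaia Garcia, Opal Jansen, Carmen Ishikawa, Valeria Mori, Oscar Diaz, Lucia Taylor, Kira Evans. That is 18.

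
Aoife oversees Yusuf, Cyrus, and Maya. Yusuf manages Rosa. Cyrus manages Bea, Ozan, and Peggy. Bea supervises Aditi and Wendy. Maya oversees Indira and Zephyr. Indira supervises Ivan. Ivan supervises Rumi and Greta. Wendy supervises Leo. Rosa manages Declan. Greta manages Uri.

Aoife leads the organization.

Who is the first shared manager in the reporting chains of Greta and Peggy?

Aoife

Greta's chain of managers is Ivan, Indira, Maya, Aoife. Peggy's chain of managers is Cyrus, Aoife. The first manager that appears in both chains is Aoife.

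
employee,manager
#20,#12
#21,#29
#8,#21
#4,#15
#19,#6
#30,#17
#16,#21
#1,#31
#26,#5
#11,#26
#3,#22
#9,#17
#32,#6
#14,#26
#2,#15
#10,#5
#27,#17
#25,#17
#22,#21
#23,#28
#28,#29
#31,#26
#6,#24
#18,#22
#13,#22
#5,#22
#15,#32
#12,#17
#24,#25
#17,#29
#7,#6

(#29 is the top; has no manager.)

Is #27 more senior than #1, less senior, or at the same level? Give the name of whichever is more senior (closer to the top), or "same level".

#27

#27 is 2 levels below #29; #1 is 6. #27 is higher.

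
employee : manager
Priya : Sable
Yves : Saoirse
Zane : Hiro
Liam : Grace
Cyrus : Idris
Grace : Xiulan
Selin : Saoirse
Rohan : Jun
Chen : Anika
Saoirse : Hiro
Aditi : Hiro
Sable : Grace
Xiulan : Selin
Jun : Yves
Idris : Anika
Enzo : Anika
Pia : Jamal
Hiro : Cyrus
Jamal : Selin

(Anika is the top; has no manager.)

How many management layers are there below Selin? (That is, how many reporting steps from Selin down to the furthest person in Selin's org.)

The longest chain under Selin runs Selin → Xiulan → Grace → Sable → Priya, which is 4 levels below Selin.

4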